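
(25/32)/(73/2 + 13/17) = 425/20272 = 0.02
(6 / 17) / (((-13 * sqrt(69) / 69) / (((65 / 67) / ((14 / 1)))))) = -15 * sqrt(69) / 7973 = -0.02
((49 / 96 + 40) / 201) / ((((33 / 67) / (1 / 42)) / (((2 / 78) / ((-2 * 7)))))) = -3889 / 217945728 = -0.00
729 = 729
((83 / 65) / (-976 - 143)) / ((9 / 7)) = -581 / 654615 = -0.00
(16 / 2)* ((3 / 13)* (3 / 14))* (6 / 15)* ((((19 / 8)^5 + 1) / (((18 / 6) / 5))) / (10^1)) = 2.02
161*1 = 161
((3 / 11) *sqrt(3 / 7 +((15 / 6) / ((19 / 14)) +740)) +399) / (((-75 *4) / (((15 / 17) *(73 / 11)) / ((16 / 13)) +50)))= -4358011 / 59840 - 4681 *sqrt(13130026) / 12506560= -74.18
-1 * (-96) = 96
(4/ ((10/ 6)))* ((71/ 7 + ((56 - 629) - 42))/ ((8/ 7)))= -6351/ 5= -1270.20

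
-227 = -227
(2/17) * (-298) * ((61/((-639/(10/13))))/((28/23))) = 2090470/988533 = 2.11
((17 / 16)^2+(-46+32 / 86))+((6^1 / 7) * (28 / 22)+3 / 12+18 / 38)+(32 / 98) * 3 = -4701505973 / 112732928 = -41.70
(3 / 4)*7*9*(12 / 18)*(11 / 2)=693 / 4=173.25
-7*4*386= -10808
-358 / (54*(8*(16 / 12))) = -179 / 288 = -0.62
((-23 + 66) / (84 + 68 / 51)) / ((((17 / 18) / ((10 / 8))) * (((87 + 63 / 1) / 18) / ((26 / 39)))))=1161 / 21760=0.05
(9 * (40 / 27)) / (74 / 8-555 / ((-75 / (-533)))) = -800 / 236097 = -0.00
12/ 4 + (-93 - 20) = -110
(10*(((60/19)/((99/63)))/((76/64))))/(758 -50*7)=2800/67507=0.04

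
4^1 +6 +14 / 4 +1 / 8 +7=165 / 8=20.62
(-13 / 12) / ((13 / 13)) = -13 / 12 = -1.08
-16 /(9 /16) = -256 /9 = -28.44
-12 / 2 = -6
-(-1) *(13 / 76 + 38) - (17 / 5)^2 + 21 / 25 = 52157 / 1900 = 27.45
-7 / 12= -0.58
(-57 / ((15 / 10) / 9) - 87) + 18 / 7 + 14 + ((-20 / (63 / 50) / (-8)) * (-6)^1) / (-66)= -285688 / 693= -412.25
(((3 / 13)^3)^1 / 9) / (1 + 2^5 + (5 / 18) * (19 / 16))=864 / 21089003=0.00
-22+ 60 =38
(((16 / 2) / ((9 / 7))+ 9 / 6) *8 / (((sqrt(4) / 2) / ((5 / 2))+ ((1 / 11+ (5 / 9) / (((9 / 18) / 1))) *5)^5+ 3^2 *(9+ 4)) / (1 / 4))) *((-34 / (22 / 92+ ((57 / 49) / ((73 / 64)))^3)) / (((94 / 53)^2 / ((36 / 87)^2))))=-66447109000932468058331636247 / 24050493438554106477580180214378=-0.00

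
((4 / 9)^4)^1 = 256 / 6561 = 0.04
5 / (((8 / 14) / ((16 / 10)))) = 14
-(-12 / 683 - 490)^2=-112012041124 / 466489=-240117.22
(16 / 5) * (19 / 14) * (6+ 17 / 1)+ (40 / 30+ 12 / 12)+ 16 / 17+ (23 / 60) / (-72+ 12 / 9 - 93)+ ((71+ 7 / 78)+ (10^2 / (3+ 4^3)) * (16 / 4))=183431630791 / 1017833180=180.22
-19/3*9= -57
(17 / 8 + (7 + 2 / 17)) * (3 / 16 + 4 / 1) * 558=23497101 / 1088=21596.60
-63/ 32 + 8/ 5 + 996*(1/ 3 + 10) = 1646661/ 160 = 10291.63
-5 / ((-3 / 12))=20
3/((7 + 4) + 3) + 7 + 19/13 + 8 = 3035/182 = 16.68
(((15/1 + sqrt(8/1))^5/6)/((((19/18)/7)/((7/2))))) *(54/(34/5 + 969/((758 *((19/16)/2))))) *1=2039681622195 *sqrt(2)/161177 + 7778293889625/322354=42026420.38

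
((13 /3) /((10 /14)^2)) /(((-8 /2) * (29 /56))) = -4.10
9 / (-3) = -3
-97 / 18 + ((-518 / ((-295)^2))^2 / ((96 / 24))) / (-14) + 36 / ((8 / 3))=1105709105003 / 136320311250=8.11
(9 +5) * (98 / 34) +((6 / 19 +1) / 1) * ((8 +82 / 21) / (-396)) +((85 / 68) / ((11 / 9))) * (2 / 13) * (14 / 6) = 355129573 / 8729721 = 40.68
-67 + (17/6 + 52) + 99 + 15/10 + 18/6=274/3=91.33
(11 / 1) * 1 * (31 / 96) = 341 / 96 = 3.55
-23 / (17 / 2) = -46 / 17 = -2.71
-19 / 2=-9.50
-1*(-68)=68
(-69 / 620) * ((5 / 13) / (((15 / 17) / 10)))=-0.49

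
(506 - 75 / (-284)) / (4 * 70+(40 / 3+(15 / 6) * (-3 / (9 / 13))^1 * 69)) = -431337 / 386950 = -1.11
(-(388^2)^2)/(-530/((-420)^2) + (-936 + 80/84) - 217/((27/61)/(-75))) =-399784068311040/632118707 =-632450.94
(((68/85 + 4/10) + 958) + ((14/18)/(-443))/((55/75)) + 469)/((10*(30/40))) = 190.43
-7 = -7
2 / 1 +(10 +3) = 15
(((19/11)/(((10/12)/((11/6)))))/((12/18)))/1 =5.70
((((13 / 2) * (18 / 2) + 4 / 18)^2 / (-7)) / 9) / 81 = -159607 / 236196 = -0.68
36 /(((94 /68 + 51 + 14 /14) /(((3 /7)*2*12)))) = 29376 /4235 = 6.94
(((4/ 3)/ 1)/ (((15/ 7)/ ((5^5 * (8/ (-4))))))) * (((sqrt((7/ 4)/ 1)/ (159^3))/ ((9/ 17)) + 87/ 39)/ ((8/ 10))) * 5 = -6343750/ 117 - 1859375 * sqrt(7)/ 325593999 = -54220.10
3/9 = 1/3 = 0.33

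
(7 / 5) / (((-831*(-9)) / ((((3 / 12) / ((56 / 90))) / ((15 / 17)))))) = 17 / 199440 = 0.00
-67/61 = -1.10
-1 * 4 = -4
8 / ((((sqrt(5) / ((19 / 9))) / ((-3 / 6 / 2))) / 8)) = -304* sqrt(5) / 45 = -15.11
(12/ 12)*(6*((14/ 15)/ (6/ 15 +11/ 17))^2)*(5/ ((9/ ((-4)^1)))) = -2265760/ 213867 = -10.59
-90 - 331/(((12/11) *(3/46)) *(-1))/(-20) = -116143/360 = -322.62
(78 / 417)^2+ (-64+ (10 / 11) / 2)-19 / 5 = -67.31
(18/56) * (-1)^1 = -9/28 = -0.32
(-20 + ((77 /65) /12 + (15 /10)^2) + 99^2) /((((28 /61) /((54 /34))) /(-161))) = -24089197131 /4420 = -5450044.60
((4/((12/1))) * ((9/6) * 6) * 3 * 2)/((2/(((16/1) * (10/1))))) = 1440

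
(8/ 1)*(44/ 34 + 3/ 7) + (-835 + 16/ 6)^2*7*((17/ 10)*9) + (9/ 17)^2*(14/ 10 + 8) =1500997693731/ 20230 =74196623.52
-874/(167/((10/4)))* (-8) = 17480/167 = 104.67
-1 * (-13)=13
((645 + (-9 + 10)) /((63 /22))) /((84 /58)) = 206074 /1323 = 155.76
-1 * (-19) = 19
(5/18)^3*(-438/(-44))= 9125/42768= 0.21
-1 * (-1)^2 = -1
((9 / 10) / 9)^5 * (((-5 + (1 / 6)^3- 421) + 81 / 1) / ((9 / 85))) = -1266823 / 38880000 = -0.03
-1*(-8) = 8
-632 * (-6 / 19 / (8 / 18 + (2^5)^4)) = 8532 / 44826643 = 0.00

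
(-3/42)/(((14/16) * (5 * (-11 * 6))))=0.00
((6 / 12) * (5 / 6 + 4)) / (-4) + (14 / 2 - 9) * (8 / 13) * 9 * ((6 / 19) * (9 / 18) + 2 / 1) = -290555 / 11856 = -24.51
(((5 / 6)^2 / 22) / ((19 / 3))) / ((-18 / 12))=-0.00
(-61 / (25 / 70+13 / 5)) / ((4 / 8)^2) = -17080 / 207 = -82.51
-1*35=-35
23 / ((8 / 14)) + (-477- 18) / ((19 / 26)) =-48421 / 76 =-637.12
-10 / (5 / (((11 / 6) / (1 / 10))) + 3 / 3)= -55 / 7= -7.86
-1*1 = -1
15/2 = 7.50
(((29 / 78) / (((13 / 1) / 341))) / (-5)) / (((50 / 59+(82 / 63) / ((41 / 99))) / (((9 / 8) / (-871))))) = 12252471 / 19406716160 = 0.00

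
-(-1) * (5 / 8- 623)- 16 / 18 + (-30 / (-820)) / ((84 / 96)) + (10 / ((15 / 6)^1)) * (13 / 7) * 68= -2439989 / 20664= -118.08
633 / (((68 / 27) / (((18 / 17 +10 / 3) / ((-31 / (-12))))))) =3828384 / 8959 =427.32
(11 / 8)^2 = 121 / 64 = 1.89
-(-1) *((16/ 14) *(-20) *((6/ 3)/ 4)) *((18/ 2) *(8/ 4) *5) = -1028.57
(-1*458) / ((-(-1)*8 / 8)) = -458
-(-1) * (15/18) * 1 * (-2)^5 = -80/3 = -26.67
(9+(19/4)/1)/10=11/8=1.38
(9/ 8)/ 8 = 0.14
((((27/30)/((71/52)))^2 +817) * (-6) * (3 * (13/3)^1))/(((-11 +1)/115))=92406411357/126025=733238.73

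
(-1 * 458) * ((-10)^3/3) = 458000/3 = 152666.67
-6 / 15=-2 / 5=-0.40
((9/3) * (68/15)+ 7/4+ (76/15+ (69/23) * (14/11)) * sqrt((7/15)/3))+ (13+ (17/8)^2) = 1466 * sqrt(35)/2475+ 10517/320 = 36.37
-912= -912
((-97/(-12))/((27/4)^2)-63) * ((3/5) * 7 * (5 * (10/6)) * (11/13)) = -52896305/28431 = -1860.52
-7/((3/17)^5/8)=-327209.84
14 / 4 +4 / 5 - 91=-867 / 10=-86.70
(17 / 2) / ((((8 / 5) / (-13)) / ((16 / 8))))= -1105 / 8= -138.12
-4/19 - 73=-1391/19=-73.21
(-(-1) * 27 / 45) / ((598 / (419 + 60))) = 1437 / 2990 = 0.48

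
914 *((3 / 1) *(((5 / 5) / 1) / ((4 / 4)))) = 2742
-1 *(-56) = 56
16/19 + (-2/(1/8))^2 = 4880/19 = 256.84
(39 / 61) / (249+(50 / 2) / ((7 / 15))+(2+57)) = 273 / 154391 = 0.00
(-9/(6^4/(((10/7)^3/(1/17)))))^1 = -2125/6174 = -0.34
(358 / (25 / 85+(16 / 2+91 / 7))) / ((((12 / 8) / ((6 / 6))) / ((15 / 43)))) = 30430 / 7783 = 3.91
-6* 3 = -18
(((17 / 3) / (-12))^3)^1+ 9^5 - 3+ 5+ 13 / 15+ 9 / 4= 13776119771 / 233280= 59054.01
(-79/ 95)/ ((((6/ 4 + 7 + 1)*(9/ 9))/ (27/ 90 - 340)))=29.74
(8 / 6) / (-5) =-0.27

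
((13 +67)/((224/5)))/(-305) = -0.01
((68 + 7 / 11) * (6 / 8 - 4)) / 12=-9815 / 528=-18.59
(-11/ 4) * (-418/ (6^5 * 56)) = 2299/ 870912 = 0.00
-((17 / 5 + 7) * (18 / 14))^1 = -468 / 35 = -13.37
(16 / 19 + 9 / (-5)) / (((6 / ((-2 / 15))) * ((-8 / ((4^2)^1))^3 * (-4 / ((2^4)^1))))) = 2912 / 4275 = 0.68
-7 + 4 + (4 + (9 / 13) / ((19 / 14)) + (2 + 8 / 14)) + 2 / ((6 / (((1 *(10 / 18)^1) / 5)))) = 192268 / 46683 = 4.12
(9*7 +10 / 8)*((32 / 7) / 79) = 3.72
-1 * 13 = -13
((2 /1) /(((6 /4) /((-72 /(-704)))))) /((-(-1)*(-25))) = -3 /550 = -0.01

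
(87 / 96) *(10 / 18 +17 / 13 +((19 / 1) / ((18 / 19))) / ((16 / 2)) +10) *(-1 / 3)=-86681 / 19968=-4.34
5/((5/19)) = 19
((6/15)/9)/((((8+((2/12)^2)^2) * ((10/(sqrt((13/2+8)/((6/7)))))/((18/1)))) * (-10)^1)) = -216 * sqrt(609)/1296125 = -0.00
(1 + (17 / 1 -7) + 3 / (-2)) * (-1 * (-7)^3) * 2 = 6517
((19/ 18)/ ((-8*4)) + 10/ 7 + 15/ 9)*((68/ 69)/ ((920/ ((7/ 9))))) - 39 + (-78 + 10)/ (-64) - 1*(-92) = 4447936099/ 82270080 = 54.07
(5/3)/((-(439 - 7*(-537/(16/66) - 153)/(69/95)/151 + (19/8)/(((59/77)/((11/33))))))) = -4098140/1453644113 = -0.00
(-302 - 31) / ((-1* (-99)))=-37 / 11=-3.36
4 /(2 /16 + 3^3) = 32 /217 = 0.15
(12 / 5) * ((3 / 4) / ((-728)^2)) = 9 / 2649920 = 0.00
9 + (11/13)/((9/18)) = 139/13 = 10.69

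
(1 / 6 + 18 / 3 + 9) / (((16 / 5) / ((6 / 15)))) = 91 / 48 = 1.90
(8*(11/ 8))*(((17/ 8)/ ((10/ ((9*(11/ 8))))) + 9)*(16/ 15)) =27291/ 200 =136.46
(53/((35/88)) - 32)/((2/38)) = 67336/35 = 1923.89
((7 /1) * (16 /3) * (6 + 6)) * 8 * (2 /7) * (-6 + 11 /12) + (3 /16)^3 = -63963055 /12288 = -5205.33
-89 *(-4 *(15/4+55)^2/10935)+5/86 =42291085/376164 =112.43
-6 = -6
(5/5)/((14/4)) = 2/7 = 0.29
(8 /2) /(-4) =-1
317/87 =3.64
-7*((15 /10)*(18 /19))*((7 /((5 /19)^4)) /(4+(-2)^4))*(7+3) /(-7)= 1296351 /1250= 1037.08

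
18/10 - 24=-22.20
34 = 34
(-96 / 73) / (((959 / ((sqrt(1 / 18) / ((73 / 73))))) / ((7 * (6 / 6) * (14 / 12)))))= -56 * sqrt(2) / 30003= -0.00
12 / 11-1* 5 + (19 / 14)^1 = -2.55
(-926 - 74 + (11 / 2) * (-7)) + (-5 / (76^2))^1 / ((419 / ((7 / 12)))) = -30159834563 / 29041728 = -1038.50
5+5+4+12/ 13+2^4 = 402/ 13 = 30.92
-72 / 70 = -36 / 35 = -1.03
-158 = -158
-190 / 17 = -11.18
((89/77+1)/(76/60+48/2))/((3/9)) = 7470/29183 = 0.26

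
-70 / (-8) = 35 / 4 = 8.75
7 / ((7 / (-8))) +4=-4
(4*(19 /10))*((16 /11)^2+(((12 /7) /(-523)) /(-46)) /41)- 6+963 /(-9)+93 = -8188882568 /2088655415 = -3.92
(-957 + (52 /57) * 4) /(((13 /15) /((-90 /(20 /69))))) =168728805 /494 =341556.29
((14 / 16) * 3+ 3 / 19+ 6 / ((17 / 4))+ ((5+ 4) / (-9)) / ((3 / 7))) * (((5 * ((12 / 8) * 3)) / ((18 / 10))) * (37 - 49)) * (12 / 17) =-1082175 / 5491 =-197.08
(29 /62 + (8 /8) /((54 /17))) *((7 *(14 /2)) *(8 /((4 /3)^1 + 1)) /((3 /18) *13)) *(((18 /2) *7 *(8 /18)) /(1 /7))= 14378560 /1209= 11892.94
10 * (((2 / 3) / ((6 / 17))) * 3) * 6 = 340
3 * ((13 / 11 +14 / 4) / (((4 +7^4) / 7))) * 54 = 58401 / 26455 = 2.21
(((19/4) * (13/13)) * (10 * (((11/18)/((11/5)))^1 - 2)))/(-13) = 2945/468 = 6.29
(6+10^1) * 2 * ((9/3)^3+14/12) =2704/3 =901.33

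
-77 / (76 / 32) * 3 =-1848 / 19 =-97.26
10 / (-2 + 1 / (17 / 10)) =-85 / 12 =-7.08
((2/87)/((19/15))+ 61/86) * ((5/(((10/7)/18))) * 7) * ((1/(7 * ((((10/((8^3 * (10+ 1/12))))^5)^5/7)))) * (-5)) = -14149906635822985761642929485178743218530471780394667103499508478120870093183263010983757803402871963648/132950206753498971462249755859375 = -106430121331500598094257800000000000000000000000000000000000000000000000.00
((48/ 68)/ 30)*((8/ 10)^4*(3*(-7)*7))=-1.42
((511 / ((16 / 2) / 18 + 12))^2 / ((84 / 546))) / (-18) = -623493 / 1024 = -608.88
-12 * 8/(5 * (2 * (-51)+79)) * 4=384/115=3.34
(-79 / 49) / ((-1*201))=79 / 9849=0.01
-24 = -24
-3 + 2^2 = 1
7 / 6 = 1.17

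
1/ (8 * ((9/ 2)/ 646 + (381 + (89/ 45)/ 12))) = 43605/ 132967964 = 0.00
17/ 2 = 8.50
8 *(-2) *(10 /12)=-40 /3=-13.33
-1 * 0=0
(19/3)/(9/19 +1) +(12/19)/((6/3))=7363/1596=4.61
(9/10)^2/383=81/38300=0.00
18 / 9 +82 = 84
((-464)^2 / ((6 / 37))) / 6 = 1991488 / 9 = 221276.44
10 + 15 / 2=35 / 2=17.50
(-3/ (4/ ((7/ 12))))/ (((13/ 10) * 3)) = -35/ 312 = -0.11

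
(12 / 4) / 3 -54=-53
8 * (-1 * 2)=-16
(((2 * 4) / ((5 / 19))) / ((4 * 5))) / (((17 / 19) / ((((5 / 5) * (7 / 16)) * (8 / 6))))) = 2527 / 2550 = 0.99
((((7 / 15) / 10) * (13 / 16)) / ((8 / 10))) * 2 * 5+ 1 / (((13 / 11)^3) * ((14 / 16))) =3443905 / 2952768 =1.17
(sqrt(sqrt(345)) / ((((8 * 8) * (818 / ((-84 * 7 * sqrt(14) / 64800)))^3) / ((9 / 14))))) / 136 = -117649 * sqrt(14) * 345^(1 / 4) / 83352295253311488000000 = -0.00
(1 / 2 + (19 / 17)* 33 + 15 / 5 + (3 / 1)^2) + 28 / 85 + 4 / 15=25489 / 510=49.98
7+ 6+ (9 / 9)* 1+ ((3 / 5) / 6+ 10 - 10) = 141 / 10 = 14.10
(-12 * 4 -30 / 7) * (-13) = 4758 / 7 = 679.71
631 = 631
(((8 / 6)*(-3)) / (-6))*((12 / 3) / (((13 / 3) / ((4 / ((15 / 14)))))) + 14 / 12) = 1799 / 585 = 3.08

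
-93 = -93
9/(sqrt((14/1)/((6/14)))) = 9*sqrt(6)/14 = 1.57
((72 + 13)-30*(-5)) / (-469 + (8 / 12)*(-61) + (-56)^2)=705 / 7879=0.09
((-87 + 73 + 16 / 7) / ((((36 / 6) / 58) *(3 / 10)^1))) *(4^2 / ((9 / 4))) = -1521920 / 567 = -2684.16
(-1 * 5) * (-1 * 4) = 20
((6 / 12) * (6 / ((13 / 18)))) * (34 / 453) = 0.31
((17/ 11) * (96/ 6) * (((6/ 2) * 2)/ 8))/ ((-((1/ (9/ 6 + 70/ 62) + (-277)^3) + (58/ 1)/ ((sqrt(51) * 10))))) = 392955510 * sqrt(51)/ 84164060894675315806703 + 73438680437018550/ 84164060894675315806703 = 0.00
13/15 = 0.87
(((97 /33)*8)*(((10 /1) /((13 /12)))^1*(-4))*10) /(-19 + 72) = -1241600 /7579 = -163.82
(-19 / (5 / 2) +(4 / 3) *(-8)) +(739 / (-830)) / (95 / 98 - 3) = -883405 / 49551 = -17.83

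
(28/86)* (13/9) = 182/387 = 0.47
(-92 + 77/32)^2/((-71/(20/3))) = -41098445/54528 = -753.71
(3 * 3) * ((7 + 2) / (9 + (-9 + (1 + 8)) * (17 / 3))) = 9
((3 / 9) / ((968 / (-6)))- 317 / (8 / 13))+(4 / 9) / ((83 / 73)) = -372203665 / 723096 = -514.74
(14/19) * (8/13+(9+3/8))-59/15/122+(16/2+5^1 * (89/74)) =713883383/33448740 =21.34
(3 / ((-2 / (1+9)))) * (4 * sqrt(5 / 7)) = -60 * sqrt(35) / 7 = -50.71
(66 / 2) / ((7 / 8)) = 37.71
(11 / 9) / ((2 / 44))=242 / 9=26.89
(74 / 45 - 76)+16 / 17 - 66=-106652 / 765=-139.41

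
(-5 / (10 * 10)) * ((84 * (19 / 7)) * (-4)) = 45.60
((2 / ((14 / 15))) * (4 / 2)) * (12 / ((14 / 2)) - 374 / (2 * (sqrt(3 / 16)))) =-1843.47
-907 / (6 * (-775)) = 907 / 4650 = 0.20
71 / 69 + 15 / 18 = 257 / 138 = 1.86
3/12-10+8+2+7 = 7.25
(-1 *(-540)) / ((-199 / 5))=-2700 / 199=-13.57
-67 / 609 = -0.11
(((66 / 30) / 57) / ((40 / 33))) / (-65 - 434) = -121 / 1896200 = -0.00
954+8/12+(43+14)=1011.67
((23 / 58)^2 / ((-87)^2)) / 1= 529 / 25462116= 0.00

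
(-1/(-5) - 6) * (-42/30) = 203/25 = 8.12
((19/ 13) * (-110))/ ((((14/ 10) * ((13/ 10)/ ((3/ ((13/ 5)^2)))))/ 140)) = -156750000/ 28561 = -5488.25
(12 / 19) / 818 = 6 / 7771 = 0.00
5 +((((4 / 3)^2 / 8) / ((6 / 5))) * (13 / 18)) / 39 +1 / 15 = 36961 / 7290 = 5.07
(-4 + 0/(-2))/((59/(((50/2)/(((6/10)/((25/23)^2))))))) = -312500/93633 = -3.34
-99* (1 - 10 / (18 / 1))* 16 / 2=-352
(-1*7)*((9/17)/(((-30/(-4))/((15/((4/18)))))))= -567/17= -33.35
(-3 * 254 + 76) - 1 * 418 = -1104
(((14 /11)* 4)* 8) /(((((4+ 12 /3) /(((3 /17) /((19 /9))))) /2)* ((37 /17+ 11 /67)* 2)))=50652 /278597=0.18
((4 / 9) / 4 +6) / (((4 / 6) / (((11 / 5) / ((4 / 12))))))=121 / 2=60.50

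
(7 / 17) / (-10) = -7 / 170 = -0.04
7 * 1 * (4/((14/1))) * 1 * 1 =2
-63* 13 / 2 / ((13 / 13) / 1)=-819 / 2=-409.50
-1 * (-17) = 17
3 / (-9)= -1 / 3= -0.33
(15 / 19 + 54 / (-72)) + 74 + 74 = 11251 / 76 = 148.04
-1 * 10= -10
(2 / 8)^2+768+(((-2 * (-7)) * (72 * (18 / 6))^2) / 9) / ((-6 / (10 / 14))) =-125951 / 16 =-7871.94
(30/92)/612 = 5/9384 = 0.00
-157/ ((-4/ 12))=471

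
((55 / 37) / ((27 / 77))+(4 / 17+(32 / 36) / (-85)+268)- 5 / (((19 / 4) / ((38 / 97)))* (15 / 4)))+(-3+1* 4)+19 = 2408049179 / 8236755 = 292.35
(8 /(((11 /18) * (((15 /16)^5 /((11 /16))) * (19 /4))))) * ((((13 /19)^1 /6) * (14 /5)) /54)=190840832 /12336046875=0.02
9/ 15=3/ 5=0.60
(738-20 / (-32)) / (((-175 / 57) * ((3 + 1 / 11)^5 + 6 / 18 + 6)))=-162732211389 / 195112737400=-0.83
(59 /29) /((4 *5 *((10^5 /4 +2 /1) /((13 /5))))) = 0.00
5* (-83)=-415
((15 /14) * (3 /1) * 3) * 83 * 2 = 11205 /7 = 1600.71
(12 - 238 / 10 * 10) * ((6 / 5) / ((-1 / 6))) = 8136 / 5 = 1627.20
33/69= 11/23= 0.48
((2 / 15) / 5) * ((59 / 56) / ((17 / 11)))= 649 / 35700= 0.02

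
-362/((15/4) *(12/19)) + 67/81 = -61567/405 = -152.02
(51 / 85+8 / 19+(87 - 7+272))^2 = 1124730369 / 9025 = 124623.86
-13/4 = -3.25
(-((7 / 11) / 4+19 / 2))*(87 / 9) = -12325 / 132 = -93.37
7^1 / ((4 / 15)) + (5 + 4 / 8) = 127 / 4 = 31.75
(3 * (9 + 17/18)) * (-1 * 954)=-28461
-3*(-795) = 2385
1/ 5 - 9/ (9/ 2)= -9/ 5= -1.80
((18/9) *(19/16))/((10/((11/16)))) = 209/1280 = 0.16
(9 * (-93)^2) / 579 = 25947 / 193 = 134.44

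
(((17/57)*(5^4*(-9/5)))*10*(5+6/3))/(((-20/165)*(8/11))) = 80994375/304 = 266428.87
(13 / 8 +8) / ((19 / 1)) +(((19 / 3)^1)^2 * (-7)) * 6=-767977 / 456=-1684.16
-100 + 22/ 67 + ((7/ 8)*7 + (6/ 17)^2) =-93.42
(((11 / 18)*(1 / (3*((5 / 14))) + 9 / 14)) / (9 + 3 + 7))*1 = 3641 / 71820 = 0.05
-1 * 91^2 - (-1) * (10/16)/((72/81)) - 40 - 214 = -546195/64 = -8534.30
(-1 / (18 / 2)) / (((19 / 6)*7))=-2 / 399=-0.01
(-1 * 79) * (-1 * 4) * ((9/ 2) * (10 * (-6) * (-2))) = 170640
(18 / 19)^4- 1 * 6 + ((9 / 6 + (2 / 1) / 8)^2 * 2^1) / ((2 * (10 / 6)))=-34998813 / 10425680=-3.36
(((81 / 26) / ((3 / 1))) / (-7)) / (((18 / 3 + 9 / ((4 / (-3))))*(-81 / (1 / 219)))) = -2 / 179361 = -0.00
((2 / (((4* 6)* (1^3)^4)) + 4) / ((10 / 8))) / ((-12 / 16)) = -196 / 45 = -4.36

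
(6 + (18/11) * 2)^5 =11040808032/161051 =68554.73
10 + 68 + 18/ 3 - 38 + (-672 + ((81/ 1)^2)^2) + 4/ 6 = 129138287/ 3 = 43046095.67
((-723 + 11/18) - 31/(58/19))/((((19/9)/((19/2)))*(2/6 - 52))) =286791/4495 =63.80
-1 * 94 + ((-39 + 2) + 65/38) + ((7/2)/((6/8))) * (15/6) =-117.62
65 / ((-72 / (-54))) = 195 / 4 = 48.75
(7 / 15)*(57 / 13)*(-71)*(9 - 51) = 396606 / 65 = 6101.63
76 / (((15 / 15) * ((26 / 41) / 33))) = 3954.92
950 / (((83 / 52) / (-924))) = -45645600 / 83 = -549946.99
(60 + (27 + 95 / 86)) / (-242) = -7577 / 20812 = -0.36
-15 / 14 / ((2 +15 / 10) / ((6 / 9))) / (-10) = 1 / 49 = 0.02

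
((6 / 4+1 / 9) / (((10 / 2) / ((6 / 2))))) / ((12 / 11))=319 / 360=0.89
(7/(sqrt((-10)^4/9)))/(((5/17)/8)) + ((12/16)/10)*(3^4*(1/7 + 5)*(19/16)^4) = 7780398531/114688000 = 67.84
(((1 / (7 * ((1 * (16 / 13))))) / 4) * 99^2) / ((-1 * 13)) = -9801 / 448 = -21.88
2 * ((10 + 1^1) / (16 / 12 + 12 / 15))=165 / 16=10.31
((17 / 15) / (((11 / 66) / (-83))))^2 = 7963684 / 25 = 318547.36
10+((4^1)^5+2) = 1036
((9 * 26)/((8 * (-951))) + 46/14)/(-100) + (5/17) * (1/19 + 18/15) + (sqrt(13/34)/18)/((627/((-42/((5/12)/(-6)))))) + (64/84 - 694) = -35056140787/50593200 + 28 * sqrt(442)/17765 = -692.87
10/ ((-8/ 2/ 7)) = -35/ 2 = -17.50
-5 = -5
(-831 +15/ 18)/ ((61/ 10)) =-24905/ 183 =-136.09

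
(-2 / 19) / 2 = -1 / 19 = -0.05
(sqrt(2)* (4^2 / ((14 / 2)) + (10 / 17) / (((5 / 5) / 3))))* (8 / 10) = 1928* sqrt(2) / 595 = 4.58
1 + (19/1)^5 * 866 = 2144301735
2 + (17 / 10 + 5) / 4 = 147 / 40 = 3.68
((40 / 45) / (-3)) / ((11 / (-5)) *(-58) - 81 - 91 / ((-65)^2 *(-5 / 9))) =-3250 / 511569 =-0.01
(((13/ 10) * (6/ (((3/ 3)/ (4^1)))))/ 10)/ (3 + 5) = 39/ 100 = 0.39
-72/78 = -12/13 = -0.92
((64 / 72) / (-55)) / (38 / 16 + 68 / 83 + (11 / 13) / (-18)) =-69056 / 13447775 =-0.01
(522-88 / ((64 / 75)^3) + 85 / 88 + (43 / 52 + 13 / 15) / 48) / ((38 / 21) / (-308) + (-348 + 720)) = 1.03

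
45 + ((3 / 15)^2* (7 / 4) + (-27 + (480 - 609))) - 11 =-12193 / 100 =-121.93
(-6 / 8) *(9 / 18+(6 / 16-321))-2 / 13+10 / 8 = 100335 / 416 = 241.19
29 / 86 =0.34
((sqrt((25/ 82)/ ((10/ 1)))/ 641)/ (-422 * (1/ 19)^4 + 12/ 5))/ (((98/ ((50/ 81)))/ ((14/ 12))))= 0.00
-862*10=-8620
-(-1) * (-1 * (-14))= 14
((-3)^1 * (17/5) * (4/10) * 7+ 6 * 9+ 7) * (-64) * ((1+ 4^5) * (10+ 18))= -59585792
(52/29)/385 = 52/11165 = 0.00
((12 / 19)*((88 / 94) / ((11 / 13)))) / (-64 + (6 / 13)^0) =-208 / 18753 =-0.01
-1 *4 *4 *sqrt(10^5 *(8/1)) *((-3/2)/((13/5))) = 48000 *sqrt(5)/13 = 8256.25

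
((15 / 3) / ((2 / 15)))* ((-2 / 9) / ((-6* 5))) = 5 / 18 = 0.28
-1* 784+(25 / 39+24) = -29615 / 39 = -759.36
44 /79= 0.56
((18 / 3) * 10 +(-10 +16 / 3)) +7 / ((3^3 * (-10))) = 14933 / 270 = 55.31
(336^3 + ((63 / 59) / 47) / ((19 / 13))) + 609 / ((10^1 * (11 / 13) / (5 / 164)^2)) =1182583133352267087 / 31175530144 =37933056.08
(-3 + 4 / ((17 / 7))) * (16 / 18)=-184 / 153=-1.20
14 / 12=1.17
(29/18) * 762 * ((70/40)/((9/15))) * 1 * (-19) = -2449195/36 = -68033.19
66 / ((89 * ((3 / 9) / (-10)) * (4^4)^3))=-495 / 373293056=-0.00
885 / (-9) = -295 / 3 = -98.33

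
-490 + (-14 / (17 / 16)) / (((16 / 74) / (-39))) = 32074 / 17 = 1886.71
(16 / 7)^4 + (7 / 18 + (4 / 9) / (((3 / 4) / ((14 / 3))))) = 30.45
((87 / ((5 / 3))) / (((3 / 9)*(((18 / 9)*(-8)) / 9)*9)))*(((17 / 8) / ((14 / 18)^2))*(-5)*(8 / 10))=1078191 / 7840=137.52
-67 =-67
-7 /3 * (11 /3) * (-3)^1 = 77 /3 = 25.67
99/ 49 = 2.02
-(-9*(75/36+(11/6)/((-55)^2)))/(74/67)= 1382277/81400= 16.98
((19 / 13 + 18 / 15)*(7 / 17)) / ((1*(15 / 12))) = 4844 / 5525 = 0.88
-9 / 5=-1.80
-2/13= -0.15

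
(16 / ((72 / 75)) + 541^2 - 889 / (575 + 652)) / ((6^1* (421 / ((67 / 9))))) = 12031161458 / 13947309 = 862.62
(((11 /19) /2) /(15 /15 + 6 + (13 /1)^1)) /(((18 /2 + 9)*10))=11 /136800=0.00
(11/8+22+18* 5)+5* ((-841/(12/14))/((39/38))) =-4368001/936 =-4666.67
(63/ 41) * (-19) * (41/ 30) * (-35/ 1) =2793/ 2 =1396.50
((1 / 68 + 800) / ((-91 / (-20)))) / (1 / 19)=5168095 / 1547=3340.72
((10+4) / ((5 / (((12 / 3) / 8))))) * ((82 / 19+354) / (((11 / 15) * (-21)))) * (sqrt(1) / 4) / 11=-1702 / 2299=-0.74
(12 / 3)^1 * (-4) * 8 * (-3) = 384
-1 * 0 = 0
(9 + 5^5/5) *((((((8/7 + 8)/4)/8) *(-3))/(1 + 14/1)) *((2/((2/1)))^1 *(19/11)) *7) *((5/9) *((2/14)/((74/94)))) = -1132324/25641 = -44.16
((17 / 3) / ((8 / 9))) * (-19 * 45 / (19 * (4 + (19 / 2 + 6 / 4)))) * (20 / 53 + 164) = -166617 / 53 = -3143.72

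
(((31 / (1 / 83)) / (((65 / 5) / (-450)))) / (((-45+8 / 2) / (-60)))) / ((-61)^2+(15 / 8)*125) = -555768000 / 16865719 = -32.95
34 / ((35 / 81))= 2754 / 35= 78.69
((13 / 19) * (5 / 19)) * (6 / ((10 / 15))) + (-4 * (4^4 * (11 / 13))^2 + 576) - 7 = -11415899078 / 61009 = -187118.28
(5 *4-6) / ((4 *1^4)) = 7 / 2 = 3.50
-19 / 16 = -1.19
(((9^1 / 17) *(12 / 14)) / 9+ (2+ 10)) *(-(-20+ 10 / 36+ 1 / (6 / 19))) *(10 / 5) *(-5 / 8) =-178055 / 714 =-249.38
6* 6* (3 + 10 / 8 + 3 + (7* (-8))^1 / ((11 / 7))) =-11241 / 11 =-1021.91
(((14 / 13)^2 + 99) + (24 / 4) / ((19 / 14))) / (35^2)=335809 / 3933475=0.09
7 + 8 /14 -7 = 4 /7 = 0.57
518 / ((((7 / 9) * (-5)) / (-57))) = 37962 / 5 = 7592.40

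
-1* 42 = -42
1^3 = 1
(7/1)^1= 7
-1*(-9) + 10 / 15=29 / 3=9.67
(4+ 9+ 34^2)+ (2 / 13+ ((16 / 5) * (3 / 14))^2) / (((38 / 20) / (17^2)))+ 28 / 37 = 2831683783 / 2239055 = 1264.68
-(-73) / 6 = 12.17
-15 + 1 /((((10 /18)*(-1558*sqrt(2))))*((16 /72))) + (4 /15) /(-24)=-1351 /90 -81*sqrt(2) /31160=-15.01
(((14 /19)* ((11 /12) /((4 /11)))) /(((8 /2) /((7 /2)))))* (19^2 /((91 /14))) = 112651 /1248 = 90.27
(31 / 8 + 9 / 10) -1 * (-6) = 431 / 40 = 10.78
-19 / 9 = -2.11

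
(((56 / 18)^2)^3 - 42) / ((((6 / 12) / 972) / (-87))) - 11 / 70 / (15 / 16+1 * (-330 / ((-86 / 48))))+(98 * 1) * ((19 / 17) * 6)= -2693291182553465204 / 18415068525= -146254746.70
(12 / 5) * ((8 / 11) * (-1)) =-96 / 55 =-1.75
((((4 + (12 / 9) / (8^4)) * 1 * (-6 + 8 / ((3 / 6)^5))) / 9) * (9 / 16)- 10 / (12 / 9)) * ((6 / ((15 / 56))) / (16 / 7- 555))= -13247689 / 5942784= -2.23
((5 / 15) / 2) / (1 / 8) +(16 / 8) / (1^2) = 10 / 3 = 3.33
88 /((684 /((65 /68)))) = 715 /5814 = 0.12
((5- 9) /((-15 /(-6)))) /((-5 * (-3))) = -8 /75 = -0.11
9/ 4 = 2.25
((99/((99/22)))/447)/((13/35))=770/5811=0.13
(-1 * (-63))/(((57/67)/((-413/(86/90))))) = -26149095/817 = -32006.24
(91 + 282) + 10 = 383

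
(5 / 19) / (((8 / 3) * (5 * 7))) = 3 / 1064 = 0.00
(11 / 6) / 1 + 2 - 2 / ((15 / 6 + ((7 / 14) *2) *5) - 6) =5 / 2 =2.50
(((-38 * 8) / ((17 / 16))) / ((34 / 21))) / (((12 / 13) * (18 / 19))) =-525616 / 2601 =-202.08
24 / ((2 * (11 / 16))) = 192 / 11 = 17.45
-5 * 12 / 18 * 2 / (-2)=10 / 3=3.33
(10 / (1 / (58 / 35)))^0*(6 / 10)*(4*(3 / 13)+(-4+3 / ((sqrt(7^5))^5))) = -24 / 13+9*sqrt(7) / 484445052035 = -1.85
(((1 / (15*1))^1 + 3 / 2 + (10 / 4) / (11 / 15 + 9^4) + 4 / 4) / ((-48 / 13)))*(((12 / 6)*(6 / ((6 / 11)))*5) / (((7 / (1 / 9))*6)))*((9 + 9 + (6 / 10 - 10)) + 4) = -1083929561 / 425200320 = -2.55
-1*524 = -524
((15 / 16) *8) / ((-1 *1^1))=-15 / 2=-7.50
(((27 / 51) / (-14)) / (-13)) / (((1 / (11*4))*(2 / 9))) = 891 / 1547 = 0.58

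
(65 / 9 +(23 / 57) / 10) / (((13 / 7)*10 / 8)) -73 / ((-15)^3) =3.15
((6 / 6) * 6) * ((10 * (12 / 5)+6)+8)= 228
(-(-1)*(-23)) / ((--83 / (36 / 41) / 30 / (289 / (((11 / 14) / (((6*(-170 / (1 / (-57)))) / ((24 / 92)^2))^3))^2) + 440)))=-547110056699164022425041550380223767294981600 / 411763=-1328701356603589983619319000000000000000.00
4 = 4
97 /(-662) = -97 /662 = -0.15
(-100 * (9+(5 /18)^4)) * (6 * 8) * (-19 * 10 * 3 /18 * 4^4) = 2299234688000 /6561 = 350439672.00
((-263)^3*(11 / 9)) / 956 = -200105917 / 8604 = -23257.31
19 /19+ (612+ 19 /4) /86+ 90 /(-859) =2383689 /295496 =8.07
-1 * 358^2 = -128164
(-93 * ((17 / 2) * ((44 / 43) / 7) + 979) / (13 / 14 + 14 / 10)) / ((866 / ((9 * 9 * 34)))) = -377847822330 / 3034897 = -124501.04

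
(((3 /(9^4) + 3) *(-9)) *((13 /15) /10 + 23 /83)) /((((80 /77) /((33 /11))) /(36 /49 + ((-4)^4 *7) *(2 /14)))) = -14687701633 /2016900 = -7282.32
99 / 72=11 / 8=1.38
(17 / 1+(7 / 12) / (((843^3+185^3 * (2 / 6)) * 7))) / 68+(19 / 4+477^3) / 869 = 4840202688270454639 / 38754960583648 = 124892.47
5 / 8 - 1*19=-147 / 8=-18.38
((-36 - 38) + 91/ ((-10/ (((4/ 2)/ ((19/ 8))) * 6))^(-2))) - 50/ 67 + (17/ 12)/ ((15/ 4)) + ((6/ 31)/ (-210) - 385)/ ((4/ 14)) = -1065.42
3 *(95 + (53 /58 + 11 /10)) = 42201 /145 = 291.04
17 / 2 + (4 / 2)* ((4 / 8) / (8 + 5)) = 223 / 26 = 8.58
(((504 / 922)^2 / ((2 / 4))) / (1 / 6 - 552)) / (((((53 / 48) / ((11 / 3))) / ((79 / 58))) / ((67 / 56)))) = -82316736 / 14045725411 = -0.01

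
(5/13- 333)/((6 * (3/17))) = -36754/117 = -314.14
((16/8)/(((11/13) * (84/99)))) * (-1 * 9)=-351/14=-25.07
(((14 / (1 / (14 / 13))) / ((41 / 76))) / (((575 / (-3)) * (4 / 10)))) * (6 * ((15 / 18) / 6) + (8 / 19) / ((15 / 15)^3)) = -2156 / 4715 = -0.46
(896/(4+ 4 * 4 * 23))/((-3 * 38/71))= -7952/5301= -1.50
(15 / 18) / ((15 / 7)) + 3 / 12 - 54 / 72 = -1 / 9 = -0.11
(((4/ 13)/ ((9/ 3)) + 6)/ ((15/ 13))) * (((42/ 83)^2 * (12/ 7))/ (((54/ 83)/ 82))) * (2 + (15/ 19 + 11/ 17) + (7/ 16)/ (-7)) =70061866/ 70965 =987.27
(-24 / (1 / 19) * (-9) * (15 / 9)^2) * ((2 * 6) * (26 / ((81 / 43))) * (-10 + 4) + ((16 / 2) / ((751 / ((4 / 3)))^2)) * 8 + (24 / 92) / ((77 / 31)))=-11314792124551600 / 998845771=-11327867.08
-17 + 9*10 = 73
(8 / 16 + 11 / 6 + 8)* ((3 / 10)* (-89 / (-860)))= 2759 / 8600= 0.32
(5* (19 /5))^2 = 361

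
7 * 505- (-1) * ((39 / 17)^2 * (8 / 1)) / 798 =135876823 / 38437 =3535.05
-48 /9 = -16 /3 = -5.33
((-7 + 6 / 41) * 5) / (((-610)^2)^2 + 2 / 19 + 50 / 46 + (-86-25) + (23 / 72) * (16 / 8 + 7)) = -4911880 / 19846074640432683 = -0.00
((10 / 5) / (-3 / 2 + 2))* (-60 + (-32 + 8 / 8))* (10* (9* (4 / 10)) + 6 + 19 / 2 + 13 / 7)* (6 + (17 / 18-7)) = 1079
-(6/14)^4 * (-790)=63990/2401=26.65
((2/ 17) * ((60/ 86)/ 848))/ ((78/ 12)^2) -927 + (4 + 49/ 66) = -922.26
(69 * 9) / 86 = 621 / 86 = 7.22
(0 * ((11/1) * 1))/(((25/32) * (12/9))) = 0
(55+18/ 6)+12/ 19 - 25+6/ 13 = 8421/ 247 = 34.09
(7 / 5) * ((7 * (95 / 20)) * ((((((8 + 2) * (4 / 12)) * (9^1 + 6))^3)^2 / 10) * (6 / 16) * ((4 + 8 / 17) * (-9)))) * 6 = -111938203125000 / 17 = -6584600183823.53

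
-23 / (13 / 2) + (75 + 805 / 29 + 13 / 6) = 229337 / 2262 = 101.39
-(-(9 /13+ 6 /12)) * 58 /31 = 29 /13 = 2.23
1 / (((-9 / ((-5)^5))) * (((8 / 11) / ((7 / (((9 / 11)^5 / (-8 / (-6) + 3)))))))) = 503787659375 / 12754584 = 39498.56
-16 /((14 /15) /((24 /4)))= -720 /7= -102.86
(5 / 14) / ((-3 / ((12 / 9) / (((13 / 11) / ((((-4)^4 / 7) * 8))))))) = -225280 / 5733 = -39.30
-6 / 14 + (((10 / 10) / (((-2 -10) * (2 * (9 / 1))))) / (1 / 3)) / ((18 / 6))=-655 / 1512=-0.43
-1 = -1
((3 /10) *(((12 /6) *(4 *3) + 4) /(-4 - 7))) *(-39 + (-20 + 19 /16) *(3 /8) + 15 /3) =22071 /704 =31.35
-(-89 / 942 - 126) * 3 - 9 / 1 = 369.28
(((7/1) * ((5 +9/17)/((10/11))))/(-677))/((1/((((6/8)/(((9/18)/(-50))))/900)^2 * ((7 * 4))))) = -25333/2071620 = -0.01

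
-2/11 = -0.18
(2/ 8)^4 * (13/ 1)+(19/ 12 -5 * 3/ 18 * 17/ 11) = 975/ 2816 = 0.35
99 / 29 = 3.41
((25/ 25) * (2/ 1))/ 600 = 1/ 300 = 0.00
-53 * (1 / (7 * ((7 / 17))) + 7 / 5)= -22684 / 245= -92.59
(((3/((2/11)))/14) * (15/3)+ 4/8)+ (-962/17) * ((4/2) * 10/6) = -260231/1428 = -182.23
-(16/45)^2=-256/2025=-0.13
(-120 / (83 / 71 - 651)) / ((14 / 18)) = 38340 / 161483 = 0.24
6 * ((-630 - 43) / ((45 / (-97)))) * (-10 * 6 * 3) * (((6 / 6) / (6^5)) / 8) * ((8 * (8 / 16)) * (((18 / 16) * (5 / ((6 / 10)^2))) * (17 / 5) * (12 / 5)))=-5548885 / 432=-12844.64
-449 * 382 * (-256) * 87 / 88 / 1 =477506112 / 11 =43409646.55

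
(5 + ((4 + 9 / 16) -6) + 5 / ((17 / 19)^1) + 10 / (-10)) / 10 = 2217 / 2720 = 0.82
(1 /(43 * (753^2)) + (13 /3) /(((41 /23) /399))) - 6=963576795668 /999636867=963.93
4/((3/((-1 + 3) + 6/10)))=52/15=3.47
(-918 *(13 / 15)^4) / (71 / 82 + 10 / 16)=-318512272 / 916875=-347.39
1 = 1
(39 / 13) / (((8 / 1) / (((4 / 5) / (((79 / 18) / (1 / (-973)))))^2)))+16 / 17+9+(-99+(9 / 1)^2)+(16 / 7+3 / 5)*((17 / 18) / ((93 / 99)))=-2408956418467357 / 467069746215450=-5.16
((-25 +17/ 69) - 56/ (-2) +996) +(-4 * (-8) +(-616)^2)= 26253620/ 69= 380487.25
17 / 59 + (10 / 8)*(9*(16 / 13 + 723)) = 24997709 / 3068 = 8147.88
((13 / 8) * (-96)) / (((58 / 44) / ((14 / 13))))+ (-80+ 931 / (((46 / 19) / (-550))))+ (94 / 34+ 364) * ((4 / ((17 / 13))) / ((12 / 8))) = -121994950501 / 578289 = -210958.45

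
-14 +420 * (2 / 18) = 98 / 3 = 32.67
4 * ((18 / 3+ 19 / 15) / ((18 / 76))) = 16568 / 135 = 122.73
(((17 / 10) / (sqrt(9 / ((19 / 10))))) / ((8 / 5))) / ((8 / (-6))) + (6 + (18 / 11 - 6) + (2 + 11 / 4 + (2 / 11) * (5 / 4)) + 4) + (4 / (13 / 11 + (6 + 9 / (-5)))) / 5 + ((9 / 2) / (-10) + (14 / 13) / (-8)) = 1077001 / 105820 - 17 * sqrt(190) / 640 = 9.81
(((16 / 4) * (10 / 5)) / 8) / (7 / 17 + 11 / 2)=34 / 201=0.17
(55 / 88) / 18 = 5 / 144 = 0.03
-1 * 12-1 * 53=-65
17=17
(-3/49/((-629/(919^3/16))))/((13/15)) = 34926820155/6410768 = 5448.15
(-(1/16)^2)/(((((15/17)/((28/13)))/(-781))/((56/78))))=650573/121680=5.35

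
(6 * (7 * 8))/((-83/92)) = -30912/83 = -372.43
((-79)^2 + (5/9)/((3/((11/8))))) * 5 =6740555/216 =31206.27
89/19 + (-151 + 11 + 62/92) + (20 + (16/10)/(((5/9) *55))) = -137707947/1201750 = -114.59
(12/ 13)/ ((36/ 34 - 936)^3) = -4913/ 4349724315066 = -0.00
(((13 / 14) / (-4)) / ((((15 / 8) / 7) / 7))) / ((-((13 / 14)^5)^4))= 585677787976993610924032 / 21928804355631691660155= 26.71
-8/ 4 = -2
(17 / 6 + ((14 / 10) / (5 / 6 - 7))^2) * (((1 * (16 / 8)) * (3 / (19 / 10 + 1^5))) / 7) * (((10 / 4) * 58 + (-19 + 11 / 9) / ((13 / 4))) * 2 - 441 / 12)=67179773009 / 325151190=206.61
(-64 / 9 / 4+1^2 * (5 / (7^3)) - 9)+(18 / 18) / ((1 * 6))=-65423 / 6174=-10.60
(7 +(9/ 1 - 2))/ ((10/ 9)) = 63/ 5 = 12.60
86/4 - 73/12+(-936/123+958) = 475177/492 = 965.81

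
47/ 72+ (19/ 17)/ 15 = 4451/ 6120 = 0.73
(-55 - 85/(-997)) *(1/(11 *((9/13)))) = -237250/32901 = -7.21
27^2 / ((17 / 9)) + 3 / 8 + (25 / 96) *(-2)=314809 / 816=385.80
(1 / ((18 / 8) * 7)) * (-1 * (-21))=4 / 3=1.33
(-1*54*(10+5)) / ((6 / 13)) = -1755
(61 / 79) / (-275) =-61 / 21725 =-0.00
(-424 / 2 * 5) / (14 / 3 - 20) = 1590 / 23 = 69.13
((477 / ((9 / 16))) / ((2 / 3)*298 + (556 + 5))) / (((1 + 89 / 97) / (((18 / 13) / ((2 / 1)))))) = 6984 / 17329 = 0.40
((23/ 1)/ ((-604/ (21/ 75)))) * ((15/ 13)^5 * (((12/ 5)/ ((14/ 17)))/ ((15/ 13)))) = -475065/ 8625422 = -0.06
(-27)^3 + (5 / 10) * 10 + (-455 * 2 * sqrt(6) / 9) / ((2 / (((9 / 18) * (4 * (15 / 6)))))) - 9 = -19687 - 2275 * sqrt(6) / 9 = -20306.18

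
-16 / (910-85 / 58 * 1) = -928 / 52695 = -0.02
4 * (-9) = -36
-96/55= -1.75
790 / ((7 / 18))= 14220 / 7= 2031.43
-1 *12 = -12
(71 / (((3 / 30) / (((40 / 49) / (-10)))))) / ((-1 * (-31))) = -2840 / 1519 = -1.87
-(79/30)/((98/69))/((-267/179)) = 325243/261660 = 1.24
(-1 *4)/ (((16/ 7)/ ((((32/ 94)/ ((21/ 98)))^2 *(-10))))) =878080/ 19881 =44.17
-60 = -60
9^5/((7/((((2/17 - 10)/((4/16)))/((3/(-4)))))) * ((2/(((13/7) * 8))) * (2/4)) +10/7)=1834140672/44651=41077.26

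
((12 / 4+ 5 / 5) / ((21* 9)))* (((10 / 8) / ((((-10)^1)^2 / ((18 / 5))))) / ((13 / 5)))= 0.00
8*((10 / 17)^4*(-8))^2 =51200000000 / 6975757441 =7.34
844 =844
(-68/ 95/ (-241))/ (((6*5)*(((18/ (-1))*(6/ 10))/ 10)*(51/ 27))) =-2/ 41211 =-0.00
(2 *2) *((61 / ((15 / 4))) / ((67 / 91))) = 88816 / 1005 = 88.37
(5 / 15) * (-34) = -34 / 3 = -11.33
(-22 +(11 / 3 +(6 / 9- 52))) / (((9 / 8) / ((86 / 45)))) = -143792 / 1215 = -118.35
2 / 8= 1 / 4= 0.25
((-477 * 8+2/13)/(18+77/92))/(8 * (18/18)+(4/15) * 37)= -17114070/1509443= -11.34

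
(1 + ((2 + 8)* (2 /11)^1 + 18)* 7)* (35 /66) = 53795 /726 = 74.10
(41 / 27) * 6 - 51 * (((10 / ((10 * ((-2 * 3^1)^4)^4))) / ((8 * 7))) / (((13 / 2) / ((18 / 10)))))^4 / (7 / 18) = 125103990230668694783380808870764643300118301054850826239983 / 13730925757024612842078381461425387679281276945044602880000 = 9.11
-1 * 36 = -36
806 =806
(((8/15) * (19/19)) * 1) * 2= 16/15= 1.07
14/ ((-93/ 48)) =-7.23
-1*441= -441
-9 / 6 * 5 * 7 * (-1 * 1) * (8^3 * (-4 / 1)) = -107520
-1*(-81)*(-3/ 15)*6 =-486/ 5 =-97.20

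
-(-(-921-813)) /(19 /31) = -53754 /19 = -2829.16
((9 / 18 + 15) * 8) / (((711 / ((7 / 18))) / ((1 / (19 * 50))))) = 217 / 3039525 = 0.00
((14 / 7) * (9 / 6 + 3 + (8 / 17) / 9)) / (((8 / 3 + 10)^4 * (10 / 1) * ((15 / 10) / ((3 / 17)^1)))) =12537 / 3013021520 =0.00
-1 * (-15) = 15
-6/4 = -3/2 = -1.50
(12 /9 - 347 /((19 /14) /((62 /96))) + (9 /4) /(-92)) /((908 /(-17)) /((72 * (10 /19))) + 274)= -876256245 /1458053996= -0.60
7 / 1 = 7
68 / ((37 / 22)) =1496 / 37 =40.43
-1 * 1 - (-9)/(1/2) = 17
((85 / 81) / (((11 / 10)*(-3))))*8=-6800 / 2673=-2.54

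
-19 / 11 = -1.73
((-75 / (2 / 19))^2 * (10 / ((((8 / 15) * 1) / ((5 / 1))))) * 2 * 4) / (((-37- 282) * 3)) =-397849.73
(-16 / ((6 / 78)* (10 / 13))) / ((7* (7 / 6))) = -8112 / 245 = -33.11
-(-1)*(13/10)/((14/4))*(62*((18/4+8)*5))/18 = 10075/126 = 79.96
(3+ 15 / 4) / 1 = 27 / 4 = 6.75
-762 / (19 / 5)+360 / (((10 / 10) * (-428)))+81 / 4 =-1472847 / 8132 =-181.12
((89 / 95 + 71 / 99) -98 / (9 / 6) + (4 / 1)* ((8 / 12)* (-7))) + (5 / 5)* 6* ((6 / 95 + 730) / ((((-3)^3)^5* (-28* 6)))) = -246949148125 / 2998921563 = -82.35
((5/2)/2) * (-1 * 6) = -15/2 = -7.50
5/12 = 0.42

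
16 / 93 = 0.17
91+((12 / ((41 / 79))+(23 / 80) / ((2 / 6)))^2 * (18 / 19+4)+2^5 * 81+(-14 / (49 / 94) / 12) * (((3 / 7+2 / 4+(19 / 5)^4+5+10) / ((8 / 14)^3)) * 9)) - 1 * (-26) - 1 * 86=-23967333245471 / 1277560000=-18760.24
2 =2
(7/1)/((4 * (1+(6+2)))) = 7/36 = 0.19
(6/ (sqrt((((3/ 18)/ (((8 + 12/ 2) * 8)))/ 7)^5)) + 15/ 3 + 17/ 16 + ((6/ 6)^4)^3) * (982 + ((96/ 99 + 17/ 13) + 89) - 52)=3094279/ 429 + 542904775999488 * sqrt(6)/ 143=9299578189861.34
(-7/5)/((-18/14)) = 49/45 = 1.09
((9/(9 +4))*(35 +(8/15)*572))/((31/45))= 137727/403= 341.75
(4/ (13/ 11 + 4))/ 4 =11/ 57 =0.19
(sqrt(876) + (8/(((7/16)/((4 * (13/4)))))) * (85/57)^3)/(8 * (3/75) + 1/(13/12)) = 325 * sqrt(219)/202 + 83029700000/130931451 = 657.96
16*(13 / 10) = 104 / 5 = 20.80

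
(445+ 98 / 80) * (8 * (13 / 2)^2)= 150824.05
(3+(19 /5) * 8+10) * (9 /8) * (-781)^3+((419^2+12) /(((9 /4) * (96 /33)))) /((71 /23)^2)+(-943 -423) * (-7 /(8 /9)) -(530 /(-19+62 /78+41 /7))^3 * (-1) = -202116628618680197642388689 /8689713715856295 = -23259296592.23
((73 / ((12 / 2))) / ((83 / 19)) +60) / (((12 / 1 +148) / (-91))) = -2845297 / 79680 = -35.71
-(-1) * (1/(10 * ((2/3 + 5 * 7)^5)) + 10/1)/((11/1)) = 0.91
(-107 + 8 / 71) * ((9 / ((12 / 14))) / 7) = -22767 / 142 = -160.33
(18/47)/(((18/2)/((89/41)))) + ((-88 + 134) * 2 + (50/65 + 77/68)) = 160115695/1703468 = 93.99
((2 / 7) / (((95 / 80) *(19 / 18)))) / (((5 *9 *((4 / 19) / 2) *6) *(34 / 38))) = 16 / 1785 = 0.01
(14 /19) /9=14 /171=0.08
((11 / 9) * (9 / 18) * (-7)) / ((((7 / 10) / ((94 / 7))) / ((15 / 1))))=-25850 / 21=-1230.95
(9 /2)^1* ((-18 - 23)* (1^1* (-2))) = 369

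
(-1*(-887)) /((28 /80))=2534.29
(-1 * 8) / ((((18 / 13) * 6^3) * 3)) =-13 / 1458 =-0.01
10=10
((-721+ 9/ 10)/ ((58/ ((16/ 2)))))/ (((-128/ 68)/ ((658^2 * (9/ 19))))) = 6276570867/ 580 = 10821673.91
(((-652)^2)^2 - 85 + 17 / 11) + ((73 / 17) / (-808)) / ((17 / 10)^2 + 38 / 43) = 110769856953759424819 / 612958698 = 180713410732.54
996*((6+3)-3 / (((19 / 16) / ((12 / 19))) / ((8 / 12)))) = 2853540 / 361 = 7904.54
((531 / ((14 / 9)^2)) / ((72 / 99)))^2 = 223843480641 / 2458624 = 91044.21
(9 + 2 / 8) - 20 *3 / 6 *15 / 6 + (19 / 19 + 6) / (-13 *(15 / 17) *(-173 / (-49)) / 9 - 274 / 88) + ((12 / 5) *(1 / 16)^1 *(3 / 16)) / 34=-151819539153 / 9108115840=-16.67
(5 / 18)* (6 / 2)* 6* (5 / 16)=25 / 16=1.56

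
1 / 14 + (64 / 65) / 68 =1329 / 15470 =0.09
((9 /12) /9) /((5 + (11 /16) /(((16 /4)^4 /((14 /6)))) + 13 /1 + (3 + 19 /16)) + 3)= 0.00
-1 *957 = -957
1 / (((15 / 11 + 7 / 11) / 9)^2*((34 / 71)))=5751 / 136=42.29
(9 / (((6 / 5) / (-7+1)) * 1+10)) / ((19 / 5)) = 225 / 931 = 0.24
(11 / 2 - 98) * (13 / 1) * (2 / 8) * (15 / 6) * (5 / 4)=-60125 / 64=-939.45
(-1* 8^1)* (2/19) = -16/19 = -0.84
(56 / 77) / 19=8 / 209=0.04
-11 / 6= -1.83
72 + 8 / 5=368 / 5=73.60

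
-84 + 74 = -10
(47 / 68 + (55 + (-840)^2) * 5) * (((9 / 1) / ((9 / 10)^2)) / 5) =133290415 / 17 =7840612.65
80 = 80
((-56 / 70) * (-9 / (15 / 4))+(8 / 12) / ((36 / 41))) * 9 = 24.11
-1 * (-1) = 1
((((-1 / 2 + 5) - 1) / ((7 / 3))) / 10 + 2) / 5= 43 / 100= 0.43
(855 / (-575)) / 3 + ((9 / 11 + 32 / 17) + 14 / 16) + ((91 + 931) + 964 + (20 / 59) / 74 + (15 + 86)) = 784959060169 / 375563320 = 2090.08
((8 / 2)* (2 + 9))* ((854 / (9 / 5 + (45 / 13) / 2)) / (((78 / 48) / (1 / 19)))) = 344.69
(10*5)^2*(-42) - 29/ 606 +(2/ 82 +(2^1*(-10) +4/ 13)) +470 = -33769349095/ 322998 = -104549.72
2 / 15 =0.13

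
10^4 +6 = 10006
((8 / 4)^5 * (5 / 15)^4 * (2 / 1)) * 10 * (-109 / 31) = -69760 / 2511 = -27.78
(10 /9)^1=10 /9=1.11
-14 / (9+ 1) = -7 / 5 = -1.40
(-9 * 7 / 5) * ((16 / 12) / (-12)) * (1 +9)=14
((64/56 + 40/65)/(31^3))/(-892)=-40/604548763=-0.00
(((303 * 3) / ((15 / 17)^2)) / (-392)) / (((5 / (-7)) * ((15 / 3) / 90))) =262701 / 3500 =75.06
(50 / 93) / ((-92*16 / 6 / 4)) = -0.01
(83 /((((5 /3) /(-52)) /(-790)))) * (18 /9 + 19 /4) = 13809042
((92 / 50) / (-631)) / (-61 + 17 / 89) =2047 / 42687150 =0.00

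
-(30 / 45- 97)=289 / 3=96.33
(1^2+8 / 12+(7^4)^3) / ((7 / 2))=83047723216 / 21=3954653486.48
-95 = -95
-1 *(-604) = 604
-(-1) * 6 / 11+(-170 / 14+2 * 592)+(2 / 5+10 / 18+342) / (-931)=540126112 / 460845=1172.03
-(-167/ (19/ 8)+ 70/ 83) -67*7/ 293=31360881/ 462061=67.87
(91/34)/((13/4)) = 14/17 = 0.82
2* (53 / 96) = 53 / 48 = 1.10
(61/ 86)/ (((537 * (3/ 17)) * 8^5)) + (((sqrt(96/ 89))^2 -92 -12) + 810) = 285694354483333/ 404048904192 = 707.08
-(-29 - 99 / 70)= 2129 / 70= 30.41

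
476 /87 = 5.47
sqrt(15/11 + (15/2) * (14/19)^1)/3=0.87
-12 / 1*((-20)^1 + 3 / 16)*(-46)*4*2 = -87492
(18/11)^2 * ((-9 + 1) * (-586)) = 1518912/121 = 12552.99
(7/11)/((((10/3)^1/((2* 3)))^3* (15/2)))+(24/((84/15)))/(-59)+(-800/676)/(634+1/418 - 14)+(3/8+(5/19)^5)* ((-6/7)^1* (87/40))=-395795193574022138959/1407664145556849180000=-0.28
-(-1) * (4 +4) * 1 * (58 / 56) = 58 / 7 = 8.29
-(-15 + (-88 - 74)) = 177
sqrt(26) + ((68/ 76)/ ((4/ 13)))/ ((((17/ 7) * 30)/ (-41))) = -3731/ 2280 + sqrt(26) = 3.46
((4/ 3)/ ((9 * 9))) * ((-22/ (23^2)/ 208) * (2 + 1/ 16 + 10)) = -2123/ 53475552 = -0.00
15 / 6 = 5 / 2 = 2.50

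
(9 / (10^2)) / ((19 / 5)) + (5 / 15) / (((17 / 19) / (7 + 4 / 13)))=691867 / 251940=2.75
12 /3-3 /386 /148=228509 /57128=4.00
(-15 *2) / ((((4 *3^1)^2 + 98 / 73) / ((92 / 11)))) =-20148 / 11671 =-1.73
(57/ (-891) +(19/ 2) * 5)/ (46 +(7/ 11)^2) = 309947/ 303210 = 1.02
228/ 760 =3/ 10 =0.30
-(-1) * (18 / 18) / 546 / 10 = 1 / 5460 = 0.00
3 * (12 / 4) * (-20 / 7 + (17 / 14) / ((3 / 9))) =99 / 14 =7.07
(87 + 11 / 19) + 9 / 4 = 6827 / 76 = 89.83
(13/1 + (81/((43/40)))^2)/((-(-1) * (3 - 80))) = -73.90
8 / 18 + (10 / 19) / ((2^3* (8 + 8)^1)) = 0.45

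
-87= -87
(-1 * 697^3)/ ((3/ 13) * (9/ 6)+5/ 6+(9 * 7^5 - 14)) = -13205746047/ 5898757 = -2238.73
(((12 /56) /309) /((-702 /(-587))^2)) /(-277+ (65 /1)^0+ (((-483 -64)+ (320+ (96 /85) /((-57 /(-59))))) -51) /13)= -556478935 /341192253637872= -0.00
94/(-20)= -47/10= -4.70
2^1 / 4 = 1 / 2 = 0.50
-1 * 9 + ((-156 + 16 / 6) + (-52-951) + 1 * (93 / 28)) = -97609 / 84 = -1162.01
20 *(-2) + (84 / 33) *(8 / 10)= -2088 / 55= -37.96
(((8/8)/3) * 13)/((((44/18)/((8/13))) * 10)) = 6/55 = 0.11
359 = 359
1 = 1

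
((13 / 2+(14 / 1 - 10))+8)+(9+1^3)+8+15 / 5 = 79 / 2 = 39.50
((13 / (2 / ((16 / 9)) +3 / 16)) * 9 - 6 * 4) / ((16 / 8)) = 228 / 7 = 32.57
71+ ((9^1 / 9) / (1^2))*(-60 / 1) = 11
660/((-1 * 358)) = -330/179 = -1.84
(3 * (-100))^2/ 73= 1232.88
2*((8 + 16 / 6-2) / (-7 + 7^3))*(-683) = -8879 / 252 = -35.23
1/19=0.05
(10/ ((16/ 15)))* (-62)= -2325/ 4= -581.25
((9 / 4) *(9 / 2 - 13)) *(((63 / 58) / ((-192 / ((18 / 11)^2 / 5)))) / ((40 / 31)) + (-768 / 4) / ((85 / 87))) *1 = 675245218563 / 179660800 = 3758.44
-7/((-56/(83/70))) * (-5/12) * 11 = -913/1344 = -0.68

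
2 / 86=1 / 43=0.02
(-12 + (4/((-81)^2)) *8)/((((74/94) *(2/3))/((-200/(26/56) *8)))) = 82855360000/1051947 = 78763.82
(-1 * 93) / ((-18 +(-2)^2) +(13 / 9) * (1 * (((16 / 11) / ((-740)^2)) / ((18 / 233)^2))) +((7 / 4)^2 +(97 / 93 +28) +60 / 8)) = -12659842285200 / 3485697489793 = -3.63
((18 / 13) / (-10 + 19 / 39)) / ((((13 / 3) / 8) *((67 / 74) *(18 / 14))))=-10656 / 46163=-0.23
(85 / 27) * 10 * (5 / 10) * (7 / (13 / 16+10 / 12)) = 47600 / 711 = 66.95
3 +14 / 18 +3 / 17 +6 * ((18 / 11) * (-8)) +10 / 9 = -123667 / 1683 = -73.48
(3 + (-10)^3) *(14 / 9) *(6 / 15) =-27916 / 45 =-620.36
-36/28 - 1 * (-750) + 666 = 9903/7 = 1414.71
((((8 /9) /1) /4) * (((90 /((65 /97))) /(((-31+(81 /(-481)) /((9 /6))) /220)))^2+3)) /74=2693254968097 /994343439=2708.58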